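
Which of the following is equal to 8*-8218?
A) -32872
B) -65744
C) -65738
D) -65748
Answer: B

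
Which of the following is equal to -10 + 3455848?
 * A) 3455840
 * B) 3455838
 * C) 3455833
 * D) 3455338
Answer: B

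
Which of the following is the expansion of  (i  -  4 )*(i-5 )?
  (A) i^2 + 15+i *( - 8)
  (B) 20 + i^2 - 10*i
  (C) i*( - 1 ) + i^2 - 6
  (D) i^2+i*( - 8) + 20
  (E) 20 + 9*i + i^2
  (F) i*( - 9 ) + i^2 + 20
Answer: F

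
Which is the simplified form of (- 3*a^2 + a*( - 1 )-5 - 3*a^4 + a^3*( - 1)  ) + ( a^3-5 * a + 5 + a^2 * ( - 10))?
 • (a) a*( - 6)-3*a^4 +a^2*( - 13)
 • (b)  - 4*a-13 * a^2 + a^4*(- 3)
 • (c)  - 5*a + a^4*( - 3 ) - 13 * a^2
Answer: a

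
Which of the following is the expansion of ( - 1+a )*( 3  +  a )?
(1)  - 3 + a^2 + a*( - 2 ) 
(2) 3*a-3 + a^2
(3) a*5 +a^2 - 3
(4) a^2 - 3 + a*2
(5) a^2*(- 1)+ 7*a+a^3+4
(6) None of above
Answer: 4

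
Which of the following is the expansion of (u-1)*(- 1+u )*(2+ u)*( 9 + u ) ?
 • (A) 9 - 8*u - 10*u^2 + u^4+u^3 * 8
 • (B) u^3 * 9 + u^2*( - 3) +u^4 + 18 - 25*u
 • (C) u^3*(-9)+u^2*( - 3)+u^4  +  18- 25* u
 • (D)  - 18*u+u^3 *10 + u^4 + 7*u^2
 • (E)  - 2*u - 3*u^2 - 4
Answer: B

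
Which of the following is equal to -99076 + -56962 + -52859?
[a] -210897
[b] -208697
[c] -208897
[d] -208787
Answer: c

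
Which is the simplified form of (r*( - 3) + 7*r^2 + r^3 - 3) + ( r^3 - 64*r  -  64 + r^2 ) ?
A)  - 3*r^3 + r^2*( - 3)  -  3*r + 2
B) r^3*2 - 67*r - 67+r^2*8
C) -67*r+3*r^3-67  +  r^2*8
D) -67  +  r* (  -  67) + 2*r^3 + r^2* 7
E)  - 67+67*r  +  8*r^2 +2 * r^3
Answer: B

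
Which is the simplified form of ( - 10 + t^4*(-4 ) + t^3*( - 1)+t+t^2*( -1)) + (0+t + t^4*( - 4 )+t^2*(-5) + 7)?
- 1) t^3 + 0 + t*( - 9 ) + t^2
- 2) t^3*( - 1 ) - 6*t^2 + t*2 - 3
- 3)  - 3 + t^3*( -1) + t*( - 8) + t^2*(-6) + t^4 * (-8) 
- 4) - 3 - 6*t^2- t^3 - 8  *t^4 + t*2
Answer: 4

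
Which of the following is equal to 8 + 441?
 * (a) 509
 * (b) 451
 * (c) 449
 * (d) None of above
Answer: c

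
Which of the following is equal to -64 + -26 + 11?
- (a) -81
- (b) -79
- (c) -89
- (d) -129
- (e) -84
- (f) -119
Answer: b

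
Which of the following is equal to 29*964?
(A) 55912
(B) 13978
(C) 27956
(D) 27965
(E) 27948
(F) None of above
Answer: C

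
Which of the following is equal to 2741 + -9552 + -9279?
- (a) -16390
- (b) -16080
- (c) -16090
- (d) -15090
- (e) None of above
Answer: c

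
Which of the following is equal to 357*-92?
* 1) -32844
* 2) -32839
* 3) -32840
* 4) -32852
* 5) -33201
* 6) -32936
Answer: 1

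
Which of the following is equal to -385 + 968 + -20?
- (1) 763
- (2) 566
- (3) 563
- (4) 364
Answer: 3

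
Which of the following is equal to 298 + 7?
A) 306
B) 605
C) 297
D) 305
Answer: D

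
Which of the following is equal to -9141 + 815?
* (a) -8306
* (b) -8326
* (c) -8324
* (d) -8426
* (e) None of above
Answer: b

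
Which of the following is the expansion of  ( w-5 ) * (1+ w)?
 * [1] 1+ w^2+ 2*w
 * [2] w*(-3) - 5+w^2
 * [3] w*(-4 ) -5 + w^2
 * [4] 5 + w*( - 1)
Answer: 3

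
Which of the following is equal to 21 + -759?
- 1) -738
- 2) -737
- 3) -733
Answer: 1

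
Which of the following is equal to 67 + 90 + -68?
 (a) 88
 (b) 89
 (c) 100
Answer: b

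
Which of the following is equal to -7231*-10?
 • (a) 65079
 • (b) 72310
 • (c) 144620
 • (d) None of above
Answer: b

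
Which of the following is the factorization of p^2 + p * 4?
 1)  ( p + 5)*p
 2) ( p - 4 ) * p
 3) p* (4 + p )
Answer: 3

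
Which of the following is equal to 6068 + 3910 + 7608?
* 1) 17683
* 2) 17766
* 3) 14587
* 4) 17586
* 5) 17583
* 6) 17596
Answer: 4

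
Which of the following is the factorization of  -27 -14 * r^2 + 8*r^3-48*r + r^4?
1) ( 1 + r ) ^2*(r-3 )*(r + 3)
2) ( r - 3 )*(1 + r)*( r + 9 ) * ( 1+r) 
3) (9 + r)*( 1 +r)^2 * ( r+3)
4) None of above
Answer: 2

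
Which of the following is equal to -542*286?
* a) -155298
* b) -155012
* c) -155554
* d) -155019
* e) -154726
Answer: b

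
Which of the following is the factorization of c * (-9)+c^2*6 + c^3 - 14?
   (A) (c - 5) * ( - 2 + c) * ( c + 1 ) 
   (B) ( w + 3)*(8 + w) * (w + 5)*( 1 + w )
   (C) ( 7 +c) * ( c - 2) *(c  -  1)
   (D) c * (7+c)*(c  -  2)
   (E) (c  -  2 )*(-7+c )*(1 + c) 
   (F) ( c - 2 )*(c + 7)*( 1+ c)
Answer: F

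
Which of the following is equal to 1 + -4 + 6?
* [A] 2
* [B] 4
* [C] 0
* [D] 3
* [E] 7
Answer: D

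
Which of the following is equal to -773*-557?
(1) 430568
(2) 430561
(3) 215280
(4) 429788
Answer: 2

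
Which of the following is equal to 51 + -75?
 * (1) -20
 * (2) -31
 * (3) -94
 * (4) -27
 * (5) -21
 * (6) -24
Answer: 6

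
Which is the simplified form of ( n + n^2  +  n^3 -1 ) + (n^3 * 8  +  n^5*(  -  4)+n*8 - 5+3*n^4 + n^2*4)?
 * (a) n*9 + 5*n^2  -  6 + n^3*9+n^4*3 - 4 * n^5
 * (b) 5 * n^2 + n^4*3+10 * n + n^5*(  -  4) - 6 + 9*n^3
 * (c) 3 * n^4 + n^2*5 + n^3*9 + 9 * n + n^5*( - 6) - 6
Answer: a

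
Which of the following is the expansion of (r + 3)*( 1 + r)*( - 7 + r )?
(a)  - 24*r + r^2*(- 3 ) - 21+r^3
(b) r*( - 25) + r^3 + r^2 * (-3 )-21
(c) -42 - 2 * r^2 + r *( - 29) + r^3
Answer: b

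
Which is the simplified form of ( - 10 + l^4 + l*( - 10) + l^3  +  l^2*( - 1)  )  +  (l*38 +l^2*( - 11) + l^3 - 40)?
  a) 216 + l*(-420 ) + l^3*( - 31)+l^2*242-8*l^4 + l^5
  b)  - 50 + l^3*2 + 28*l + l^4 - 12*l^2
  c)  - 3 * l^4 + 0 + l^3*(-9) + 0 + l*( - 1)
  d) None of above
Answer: b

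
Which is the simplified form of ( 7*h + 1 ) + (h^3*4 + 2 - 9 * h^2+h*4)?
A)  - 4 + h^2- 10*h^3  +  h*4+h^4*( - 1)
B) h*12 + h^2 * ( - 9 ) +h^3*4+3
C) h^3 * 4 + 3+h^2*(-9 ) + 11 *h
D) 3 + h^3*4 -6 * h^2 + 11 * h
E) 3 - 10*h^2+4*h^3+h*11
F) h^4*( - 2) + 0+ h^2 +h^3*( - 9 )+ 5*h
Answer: C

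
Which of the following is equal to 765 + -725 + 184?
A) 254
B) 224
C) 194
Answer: B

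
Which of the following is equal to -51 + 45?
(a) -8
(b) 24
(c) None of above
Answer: c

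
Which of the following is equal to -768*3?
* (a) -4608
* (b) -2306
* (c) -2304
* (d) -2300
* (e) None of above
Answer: c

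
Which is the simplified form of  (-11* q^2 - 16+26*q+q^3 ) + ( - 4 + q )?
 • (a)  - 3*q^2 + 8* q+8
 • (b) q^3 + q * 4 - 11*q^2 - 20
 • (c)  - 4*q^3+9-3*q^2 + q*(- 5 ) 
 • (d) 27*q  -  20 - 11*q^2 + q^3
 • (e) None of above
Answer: d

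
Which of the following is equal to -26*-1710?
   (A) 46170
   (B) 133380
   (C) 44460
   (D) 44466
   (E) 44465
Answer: C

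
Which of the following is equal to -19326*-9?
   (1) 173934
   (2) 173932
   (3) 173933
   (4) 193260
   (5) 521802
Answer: 1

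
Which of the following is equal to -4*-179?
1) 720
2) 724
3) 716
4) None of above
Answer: 3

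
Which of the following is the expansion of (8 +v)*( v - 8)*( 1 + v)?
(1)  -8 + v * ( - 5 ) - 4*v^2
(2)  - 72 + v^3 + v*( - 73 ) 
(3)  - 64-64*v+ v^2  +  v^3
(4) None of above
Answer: 3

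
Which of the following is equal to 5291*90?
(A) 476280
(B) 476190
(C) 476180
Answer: B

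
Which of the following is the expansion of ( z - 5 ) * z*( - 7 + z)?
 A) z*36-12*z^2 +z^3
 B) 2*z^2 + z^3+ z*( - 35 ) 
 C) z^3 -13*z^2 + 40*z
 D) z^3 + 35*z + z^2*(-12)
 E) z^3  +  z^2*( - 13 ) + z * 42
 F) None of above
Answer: D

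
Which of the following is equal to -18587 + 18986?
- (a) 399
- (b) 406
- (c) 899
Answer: a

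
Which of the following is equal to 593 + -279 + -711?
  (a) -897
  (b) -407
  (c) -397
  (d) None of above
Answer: c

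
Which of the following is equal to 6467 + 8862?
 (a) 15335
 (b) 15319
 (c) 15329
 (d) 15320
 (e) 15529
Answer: c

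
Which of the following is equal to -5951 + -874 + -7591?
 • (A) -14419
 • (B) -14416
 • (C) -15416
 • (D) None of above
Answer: B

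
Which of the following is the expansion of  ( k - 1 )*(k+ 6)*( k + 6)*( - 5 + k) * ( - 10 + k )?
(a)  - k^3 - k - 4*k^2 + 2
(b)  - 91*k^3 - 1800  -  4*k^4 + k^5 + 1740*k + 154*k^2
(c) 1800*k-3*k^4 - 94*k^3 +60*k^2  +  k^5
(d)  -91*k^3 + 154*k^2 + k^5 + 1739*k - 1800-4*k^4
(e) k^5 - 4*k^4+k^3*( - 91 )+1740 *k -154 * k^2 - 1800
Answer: b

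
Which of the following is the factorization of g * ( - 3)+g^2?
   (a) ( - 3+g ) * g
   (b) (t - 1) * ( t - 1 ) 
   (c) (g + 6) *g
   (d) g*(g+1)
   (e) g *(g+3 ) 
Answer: a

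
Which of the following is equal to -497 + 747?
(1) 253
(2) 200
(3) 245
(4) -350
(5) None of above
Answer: 5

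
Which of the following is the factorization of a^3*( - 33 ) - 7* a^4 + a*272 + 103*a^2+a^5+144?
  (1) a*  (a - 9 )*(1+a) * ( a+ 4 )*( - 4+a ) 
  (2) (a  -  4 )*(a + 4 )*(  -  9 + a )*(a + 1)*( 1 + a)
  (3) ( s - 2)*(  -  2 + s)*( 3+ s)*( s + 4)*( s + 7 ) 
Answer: 2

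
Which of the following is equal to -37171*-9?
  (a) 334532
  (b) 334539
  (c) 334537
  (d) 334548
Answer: b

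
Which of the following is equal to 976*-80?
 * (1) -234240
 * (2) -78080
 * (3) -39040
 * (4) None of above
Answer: 2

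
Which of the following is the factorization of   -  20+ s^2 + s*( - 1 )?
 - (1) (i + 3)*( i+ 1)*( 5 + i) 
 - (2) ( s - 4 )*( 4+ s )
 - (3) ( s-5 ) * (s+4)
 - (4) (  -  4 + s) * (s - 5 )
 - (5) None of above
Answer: 3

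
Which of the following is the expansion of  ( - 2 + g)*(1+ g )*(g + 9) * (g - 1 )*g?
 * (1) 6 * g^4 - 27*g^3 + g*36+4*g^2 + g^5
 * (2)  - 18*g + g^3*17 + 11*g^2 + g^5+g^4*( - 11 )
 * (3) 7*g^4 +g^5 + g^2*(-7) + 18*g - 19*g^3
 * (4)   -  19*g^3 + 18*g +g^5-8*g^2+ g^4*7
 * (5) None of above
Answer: 3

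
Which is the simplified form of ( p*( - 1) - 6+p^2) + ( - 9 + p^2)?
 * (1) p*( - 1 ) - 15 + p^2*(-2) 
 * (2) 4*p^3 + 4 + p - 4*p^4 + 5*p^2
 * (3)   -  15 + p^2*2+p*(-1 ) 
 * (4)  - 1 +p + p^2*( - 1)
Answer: 3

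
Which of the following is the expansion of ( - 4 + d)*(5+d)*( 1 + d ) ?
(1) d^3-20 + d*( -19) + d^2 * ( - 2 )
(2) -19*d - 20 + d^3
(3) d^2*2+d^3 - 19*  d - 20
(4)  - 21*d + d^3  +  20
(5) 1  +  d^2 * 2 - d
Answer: 3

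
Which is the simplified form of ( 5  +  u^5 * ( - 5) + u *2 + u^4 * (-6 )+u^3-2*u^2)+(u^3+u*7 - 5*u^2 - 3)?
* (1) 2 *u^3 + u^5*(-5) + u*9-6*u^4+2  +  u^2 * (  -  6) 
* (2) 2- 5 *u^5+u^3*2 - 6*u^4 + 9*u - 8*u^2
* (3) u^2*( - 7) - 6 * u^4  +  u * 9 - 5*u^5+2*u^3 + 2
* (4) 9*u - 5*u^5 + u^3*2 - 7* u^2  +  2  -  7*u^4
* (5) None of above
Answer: 3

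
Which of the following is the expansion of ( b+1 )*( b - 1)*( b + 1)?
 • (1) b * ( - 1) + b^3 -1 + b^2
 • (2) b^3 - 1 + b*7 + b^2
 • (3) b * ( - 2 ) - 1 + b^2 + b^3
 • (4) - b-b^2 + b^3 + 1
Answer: 1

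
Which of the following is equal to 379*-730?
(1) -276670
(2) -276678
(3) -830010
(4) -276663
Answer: 1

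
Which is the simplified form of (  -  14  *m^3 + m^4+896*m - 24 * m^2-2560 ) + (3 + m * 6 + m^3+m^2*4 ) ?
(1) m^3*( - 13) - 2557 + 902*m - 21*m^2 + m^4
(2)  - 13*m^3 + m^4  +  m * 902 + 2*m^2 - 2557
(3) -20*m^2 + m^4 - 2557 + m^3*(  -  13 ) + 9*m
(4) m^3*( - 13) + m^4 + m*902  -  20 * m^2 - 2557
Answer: 4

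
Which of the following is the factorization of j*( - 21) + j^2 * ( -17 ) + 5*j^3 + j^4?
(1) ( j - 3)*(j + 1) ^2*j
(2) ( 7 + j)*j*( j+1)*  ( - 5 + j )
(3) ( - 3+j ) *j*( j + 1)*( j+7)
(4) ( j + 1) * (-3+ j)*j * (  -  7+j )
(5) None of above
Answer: 3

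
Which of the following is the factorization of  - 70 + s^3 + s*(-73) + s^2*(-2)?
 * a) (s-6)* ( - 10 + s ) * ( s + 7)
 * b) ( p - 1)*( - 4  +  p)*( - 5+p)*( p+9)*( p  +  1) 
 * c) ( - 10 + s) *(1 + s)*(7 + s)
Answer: c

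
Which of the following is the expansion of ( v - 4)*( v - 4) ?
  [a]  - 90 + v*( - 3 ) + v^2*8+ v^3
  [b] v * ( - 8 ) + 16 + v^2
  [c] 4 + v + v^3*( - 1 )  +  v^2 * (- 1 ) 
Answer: b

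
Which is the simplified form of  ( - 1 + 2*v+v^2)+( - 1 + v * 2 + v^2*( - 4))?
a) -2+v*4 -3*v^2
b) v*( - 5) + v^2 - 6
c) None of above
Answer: a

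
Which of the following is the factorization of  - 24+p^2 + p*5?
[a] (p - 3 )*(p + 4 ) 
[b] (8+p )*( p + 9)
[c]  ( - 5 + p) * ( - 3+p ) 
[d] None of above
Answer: d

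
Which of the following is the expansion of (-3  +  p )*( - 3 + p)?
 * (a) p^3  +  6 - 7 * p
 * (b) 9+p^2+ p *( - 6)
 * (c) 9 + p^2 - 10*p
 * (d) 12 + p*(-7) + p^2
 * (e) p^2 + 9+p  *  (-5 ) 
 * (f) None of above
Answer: b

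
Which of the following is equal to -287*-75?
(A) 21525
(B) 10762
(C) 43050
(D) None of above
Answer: A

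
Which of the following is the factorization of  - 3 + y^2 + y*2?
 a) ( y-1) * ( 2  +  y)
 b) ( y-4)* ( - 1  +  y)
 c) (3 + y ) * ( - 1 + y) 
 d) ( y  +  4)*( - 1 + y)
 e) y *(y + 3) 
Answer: c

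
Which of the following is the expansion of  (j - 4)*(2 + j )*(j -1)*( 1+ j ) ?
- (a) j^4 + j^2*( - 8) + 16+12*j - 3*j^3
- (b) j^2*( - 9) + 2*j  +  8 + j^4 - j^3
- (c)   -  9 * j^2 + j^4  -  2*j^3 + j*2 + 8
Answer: c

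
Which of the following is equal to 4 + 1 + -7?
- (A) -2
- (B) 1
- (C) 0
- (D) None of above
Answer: A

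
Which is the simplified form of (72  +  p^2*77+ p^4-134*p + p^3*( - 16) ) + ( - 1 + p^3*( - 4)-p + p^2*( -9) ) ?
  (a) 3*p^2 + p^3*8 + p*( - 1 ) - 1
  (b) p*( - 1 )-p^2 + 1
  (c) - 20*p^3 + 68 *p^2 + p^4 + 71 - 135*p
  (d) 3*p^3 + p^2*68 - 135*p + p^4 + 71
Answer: c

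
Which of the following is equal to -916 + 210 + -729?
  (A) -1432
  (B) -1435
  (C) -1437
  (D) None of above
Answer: B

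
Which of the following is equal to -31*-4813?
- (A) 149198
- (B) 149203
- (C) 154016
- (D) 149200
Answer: B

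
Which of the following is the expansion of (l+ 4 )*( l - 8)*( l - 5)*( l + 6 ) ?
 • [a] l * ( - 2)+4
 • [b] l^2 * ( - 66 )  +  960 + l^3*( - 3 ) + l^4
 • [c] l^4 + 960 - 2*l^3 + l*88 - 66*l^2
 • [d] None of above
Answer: d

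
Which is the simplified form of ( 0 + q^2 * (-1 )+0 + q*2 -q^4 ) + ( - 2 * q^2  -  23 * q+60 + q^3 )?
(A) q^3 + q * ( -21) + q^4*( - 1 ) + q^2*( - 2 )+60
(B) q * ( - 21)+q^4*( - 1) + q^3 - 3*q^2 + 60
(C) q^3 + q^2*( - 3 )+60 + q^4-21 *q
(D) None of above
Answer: B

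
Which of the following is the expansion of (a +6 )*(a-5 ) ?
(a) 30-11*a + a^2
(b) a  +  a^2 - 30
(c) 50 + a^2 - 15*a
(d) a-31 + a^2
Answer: b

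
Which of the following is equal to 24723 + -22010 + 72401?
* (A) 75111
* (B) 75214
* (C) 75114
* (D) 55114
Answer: C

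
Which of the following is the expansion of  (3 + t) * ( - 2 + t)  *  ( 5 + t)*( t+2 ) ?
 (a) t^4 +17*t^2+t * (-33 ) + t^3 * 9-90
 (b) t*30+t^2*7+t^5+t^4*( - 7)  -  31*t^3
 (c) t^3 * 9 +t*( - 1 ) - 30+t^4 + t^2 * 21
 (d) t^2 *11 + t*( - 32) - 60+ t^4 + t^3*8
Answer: d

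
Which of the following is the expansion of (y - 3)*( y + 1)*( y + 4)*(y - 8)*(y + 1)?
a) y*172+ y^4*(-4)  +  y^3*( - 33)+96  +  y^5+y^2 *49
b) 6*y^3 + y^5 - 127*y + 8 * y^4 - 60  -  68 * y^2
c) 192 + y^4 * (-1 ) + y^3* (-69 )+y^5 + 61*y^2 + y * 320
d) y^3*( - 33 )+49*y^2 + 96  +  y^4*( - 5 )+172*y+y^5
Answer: d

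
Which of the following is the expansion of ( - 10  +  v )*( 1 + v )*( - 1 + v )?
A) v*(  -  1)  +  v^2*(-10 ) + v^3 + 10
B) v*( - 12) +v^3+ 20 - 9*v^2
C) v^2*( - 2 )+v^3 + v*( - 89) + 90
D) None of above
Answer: A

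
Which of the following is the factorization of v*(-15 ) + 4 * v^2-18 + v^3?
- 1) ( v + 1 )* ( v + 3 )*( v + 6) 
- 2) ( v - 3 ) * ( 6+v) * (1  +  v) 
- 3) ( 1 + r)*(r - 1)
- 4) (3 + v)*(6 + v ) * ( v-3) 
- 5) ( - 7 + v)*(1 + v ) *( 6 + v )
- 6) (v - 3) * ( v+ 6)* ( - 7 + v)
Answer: 2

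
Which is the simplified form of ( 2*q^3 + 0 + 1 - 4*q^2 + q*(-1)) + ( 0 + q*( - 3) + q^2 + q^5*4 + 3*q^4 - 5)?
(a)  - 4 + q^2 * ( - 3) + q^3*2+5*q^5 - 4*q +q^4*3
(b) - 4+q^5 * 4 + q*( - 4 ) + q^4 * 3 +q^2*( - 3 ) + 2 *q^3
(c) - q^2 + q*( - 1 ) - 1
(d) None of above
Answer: b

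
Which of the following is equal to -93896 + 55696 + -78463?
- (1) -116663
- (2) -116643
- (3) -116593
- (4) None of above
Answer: 1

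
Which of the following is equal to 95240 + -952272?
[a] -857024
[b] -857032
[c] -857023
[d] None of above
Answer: b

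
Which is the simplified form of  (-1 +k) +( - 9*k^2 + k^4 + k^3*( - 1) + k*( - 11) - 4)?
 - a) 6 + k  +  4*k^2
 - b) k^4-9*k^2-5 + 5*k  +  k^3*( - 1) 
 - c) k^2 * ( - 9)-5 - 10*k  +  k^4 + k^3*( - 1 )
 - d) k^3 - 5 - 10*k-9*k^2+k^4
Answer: c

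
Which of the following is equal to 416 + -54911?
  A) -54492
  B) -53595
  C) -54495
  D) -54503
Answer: C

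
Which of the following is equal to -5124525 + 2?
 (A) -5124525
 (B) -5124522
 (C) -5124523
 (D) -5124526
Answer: C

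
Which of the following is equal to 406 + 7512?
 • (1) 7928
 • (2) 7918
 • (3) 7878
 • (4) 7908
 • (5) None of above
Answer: 2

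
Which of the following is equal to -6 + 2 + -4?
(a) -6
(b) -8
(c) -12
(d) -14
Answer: b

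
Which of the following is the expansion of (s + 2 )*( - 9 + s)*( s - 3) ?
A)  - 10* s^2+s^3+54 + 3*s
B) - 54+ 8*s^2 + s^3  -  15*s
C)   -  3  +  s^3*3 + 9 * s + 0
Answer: A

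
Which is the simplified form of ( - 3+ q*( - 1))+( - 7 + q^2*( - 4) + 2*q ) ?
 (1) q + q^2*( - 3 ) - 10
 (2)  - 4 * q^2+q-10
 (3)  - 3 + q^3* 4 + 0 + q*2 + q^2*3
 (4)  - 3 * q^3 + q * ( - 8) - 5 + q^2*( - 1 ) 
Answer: 2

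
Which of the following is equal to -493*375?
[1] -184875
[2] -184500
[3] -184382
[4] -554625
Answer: 1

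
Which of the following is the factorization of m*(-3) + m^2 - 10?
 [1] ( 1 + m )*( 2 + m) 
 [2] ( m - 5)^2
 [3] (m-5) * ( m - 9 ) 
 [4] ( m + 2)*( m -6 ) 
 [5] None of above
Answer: 5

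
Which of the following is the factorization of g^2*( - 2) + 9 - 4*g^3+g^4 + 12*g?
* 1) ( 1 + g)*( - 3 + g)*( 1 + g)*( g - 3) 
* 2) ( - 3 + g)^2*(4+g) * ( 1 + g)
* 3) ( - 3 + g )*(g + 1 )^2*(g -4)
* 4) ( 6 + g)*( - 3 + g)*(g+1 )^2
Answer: 1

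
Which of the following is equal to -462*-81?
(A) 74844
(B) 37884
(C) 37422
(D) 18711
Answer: C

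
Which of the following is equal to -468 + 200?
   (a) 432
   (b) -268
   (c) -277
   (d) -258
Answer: b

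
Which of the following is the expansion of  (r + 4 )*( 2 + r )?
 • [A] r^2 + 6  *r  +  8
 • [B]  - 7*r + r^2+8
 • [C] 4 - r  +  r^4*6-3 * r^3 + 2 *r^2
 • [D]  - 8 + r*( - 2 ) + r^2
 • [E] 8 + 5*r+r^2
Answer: A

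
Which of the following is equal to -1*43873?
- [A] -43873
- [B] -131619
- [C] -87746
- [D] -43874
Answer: A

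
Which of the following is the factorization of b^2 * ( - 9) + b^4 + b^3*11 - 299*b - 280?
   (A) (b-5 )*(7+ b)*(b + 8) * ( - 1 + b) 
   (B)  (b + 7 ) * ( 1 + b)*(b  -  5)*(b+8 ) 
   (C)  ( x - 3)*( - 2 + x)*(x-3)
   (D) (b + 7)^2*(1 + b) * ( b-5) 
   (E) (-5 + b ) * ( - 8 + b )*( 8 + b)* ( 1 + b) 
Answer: B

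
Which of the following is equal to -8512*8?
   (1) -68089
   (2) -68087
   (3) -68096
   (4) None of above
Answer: 3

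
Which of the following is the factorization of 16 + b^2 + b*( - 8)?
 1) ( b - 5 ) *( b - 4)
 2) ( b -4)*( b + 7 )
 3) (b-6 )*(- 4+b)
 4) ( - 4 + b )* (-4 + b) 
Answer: 4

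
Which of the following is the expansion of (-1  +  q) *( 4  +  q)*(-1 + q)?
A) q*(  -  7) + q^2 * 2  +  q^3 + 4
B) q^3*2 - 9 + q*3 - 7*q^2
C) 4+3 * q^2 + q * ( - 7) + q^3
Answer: A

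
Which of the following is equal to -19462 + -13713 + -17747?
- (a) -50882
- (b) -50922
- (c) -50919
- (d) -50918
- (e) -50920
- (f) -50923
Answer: b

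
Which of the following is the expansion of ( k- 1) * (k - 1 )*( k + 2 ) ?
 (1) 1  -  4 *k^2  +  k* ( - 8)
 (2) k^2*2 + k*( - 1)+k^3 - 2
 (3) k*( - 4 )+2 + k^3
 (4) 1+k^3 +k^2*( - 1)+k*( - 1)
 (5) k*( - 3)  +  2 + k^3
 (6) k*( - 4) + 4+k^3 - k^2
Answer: 5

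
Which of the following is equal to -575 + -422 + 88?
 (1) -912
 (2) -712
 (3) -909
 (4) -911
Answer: 3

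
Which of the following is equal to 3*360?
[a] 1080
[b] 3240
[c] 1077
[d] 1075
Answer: a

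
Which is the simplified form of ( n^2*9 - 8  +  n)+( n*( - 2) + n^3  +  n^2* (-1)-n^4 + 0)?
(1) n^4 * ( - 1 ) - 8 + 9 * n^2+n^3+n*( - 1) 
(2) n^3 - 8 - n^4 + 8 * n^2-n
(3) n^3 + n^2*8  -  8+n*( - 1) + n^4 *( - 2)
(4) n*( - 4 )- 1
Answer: 2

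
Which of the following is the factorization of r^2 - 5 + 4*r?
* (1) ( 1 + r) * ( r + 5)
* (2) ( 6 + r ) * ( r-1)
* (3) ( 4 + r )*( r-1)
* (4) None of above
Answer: 4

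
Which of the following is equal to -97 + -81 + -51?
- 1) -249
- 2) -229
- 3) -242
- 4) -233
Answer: 2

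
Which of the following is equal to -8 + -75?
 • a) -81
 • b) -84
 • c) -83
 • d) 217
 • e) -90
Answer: c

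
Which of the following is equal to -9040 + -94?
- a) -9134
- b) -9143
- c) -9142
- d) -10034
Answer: a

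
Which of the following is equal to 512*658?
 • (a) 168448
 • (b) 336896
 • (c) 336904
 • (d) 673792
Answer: b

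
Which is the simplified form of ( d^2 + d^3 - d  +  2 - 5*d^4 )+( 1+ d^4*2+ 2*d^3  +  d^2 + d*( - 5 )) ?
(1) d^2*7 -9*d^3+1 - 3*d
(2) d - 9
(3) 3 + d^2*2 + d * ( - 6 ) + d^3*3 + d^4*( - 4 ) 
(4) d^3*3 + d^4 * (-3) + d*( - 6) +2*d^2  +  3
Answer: 4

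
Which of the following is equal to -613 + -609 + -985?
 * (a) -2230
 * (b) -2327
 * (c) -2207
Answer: c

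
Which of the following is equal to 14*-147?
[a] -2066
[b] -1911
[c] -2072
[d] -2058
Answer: d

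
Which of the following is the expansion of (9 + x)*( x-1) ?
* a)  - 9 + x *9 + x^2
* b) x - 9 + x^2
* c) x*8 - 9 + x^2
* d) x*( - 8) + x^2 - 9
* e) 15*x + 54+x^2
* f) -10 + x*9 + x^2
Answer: c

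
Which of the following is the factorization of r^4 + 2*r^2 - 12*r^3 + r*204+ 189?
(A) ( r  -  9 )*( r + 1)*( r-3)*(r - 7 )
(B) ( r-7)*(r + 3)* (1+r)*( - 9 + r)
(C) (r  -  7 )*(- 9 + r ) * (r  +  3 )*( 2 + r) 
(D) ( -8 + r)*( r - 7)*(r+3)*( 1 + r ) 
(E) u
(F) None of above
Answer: B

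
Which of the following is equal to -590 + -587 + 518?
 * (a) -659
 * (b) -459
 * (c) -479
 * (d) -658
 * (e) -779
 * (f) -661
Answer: a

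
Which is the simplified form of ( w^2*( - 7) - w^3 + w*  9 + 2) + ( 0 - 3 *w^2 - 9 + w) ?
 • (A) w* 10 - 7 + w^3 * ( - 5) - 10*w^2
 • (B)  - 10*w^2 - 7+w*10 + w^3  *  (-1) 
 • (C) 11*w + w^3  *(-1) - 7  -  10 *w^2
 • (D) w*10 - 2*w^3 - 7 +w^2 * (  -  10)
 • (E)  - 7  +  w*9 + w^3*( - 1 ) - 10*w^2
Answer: B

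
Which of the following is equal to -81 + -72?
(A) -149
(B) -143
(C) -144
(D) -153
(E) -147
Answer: D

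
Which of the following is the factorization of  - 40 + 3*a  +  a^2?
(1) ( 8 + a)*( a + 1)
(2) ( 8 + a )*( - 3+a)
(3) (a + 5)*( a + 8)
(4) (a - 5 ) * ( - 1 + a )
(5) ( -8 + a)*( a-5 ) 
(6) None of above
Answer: 6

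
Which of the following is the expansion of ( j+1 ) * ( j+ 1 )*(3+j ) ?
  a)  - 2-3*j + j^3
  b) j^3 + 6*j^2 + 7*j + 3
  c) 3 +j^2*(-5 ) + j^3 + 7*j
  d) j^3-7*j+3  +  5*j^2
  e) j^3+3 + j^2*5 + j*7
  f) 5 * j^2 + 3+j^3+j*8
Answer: e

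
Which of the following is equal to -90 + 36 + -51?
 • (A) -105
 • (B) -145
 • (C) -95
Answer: A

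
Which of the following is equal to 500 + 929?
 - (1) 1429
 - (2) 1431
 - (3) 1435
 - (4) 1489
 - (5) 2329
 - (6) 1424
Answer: 1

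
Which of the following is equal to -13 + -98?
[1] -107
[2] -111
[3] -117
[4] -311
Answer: 2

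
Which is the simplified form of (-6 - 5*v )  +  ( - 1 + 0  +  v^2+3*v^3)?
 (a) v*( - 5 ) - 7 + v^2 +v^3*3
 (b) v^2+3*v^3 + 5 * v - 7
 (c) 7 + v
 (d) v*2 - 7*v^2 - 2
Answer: a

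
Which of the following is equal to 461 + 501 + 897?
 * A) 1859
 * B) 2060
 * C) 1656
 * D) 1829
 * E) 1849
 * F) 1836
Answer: A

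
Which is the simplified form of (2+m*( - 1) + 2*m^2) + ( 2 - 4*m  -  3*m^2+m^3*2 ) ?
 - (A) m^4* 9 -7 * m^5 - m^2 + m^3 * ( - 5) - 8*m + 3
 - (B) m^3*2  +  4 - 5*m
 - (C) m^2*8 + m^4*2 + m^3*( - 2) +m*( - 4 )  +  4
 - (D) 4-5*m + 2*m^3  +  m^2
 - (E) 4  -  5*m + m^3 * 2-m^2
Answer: E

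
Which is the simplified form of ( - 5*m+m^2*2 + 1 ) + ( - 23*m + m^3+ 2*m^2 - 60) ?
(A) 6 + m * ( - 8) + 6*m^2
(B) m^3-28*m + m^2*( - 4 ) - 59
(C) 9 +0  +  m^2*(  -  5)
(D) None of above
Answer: D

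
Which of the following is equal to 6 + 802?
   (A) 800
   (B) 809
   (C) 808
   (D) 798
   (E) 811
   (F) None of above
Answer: C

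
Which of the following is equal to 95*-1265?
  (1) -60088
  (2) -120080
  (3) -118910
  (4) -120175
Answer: 4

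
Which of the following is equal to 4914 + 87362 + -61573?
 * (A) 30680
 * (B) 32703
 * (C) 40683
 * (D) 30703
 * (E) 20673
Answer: D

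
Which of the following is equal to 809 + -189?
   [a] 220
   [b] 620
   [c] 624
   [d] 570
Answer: b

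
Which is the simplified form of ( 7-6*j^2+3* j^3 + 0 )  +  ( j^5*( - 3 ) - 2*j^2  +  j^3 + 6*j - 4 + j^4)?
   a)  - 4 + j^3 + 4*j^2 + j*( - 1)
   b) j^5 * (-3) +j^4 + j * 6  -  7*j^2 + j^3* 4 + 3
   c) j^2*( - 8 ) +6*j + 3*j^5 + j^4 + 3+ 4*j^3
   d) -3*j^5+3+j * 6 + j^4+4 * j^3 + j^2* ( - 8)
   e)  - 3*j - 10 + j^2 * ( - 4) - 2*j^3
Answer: d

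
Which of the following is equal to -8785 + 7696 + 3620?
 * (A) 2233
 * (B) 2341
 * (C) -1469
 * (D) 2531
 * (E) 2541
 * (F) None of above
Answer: D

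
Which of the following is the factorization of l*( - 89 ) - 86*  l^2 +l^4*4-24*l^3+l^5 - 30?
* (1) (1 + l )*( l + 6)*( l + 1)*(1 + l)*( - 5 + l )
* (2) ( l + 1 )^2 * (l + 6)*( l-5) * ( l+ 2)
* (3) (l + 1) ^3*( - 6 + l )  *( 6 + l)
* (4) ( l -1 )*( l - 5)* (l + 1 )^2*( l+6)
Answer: 1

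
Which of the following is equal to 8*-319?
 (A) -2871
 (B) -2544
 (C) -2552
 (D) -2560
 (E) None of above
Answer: C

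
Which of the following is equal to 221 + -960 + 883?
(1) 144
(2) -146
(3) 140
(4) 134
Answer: 1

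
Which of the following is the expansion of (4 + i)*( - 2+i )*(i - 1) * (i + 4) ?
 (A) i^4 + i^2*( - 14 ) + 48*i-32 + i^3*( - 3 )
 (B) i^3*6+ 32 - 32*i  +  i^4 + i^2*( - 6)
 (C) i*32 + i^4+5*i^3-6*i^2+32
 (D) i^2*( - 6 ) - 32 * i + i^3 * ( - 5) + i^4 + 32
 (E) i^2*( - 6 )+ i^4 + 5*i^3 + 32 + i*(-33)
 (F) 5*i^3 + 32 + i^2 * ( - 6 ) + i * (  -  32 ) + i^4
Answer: F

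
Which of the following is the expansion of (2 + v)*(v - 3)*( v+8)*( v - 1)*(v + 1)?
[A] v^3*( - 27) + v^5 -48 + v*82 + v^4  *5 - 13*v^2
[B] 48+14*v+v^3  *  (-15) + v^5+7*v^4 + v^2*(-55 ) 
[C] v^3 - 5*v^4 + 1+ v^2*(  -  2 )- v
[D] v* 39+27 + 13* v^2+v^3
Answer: B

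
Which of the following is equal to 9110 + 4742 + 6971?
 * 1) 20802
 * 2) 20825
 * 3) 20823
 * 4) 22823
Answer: 3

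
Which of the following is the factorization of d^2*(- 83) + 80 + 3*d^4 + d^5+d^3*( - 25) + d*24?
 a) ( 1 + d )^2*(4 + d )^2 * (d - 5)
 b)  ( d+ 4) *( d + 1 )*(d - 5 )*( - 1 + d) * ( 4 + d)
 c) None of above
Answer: b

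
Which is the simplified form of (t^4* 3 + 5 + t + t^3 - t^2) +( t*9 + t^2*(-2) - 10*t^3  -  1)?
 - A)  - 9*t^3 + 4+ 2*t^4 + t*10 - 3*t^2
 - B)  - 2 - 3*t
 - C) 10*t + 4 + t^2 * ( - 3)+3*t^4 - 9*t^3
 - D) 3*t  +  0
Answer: C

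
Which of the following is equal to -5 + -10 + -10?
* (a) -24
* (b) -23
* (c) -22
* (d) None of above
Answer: d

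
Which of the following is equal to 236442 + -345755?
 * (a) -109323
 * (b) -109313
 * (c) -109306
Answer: b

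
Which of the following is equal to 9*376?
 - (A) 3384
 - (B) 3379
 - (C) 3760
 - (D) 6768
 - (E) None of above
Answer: A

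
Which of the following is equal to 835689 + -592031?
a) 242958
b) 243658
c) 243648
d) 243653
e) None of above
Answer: b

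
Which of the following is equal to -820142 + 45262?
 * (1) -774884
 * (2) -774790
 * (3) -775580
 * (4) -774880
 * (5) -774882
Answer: 4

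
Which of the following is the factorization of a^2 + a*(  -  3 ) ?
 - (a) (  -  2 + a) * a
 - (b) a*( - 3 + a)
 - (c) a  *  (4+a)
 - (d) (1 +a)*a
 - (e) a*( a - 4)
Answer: b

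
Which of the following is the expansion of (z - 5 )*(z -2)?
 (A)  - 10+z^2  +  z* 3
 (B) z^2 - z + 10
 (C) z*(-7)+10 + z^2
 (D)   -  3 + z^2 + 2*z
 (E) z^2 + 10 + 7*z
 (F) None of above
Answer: C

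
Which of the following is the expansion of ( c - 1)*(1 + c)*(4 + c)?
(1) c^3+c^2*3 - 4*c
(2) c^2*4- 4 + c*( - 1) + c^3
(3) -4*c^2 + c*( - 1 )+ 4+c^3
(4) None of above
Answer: 2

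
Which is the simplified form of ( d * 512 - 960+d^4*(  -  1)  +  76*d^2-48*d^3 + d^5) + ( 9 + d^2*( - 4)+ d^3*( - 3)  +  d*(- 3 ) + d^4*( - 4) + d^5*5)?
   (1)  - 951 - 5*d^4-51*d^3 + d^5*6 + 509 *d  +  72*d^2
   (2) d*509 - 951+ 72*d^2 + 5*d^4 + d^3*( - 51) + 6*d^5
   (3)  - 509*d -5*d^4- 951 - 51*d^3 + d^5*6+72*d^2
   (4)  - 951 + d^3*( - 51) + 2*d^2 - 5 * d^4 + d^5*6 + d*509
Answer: 1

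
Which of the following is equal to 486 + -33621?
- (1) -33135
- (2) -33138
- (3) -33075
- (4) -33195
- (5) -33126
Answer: 1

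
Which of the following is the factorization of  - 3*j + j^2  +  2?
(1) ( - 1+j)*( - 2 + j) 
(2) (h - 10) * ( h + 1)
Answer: 1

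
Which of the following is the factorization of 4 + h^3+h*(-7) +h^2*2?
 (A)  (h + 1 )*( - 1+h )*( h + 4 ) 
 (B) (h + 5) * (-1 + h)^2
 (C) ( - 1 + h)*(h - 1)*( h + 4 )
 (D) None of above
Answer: C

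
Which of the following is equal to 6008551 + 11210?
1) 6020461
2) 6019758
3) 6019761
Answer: 3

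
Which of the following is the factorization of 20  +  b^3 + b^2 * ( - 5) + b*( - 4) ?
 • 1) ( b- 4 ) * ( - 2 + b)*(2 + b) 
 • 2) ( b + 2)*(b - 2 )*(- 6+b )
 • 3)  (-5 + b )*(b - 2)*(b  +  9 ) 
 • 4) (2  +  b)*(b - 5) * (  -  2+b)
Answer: 4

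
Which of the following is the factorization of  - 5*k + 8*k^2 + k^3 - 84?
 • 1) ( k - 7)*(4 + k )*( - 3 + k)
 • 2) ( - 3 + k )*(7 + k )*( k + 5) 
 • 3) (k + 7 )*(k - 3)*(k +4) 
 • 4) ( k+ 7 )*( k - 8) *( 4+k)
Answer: 3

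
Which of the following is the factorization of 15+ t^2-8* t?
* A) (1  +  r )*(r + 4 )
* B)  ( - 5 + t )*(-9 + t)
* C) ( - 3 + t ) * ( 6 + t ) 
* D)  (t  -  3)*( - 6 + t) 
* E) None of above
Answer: E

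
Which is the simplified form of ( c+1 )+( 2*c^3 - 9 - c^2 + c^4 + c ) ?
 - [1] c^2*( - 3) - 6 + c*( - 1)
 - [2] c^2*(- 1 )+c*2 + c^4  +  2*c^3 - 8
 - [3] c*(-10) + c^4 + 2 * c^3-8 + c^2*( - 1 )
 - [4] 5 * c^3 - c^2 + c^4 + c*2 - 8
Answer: 2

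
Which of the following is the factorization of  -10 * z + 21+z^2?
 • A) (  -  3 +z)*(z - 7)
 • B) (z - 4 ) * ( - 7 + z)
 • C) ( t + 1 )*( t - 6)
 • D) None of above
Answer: A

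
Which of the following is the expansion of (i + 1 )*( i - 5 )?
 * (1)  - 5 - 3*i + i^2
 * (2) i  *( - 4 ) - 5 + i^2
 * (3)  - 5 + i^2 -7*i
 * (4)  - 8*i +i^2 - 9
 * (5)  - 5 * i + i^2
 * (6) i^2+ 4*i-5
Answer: 2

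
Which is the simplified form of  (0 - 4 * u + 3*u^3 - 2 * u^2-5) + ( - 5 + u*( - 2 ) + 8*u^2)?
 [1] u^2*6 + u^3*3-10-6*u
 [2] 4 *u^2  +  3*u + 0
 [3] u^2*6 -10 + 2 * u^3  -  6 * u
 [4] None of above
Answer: 1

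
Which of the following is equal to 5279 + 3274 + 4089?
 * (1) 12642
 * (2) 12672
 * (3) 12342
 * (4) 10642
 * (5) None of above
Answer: 1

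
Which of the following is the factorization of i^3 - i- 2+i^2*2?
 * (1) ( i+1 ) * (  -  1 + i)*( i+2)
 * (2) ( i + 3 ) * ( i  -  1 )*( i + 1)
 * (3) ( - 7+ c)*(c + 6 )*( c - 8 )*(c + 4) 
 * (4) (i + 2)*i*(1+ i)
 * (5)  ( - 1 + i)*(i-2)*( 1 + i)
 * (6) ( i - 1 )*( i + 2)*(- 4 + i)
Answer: 1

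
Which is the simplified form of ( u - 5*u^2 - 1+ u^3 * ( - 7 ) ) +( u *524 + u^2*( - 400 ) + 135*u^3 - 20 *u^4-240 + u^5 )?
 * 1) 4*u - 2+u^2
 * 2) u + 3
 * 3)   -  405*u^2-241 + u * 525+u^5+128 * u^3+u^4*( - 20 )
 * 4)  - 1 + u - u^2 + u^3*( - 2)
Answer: 3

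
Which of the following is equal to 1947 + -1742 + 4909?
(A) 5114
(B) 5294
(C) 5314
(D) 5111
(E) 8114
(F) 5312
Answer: A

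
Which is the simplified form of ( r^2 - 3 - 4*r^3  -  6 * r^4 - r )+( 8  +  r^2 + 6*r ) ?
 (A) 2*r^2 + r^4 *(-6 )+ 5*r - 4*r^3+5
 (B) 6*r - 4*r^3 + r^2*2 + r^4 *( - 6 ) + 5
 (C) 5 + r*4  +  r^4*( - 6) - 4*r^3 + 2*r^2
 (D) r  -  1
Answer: A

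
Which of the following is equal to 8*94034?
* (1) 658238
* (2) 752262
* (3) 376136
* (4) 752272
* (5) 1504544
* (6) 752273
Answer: 4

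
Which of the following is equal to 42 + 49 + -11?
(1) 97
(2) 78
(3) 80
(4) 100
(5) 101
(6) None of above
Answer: 3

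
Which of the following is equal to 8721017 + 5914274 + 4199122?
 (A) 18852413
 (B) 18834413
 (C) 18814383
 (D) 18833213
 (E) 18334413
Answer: B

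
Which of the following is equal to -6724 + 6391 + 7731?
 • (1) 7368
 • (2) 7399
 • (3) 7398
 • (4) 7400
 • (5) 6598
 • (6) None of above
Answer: 3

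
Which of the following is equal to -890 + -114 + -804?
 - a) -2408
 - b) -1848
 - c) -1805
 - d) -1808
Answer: d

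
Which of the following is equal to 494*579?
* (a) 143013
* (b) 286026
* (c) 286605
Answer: b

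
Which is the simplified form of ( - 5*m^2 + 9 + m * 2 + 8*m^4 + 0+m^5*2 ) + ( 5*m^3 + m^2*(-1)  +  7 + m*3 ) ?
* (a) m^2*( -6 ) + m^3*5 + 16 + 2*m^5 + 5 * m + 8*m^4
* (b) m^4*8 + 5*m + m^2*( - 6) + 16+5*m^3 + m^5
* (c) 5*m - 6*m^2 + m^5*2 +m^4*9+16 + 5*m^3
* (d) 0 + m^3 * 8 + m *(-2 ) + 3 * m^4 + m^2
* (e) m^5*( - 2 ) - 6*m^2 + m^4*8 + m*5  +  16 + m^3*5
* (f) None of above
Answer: a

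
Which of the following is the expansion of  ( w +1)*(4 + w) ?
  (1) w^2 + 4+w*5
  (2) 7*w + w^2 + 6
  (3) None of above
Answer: 1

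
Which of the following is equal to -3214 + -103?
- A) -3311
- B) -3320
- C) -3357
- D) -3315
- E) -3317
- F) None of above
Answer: E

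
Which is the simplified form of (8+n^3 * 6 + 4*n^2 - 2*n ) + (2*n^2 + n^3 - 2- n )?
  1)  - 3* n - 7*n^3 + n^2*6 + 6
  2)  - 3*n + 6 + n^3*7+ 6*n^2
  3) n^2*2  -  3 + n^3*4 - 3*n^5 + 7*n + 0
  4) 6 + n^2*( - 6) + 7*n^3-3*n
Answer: 2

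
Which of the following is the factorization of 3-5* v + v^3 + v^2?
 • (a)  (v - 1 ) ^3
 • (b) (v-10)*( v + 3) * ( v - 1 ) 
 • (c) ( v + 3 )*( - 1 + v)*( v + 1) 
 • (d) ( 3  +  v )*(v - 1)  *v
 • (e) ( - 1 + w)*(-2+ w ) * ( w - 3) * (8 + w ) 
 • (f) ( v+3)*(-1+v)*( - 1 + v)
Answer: f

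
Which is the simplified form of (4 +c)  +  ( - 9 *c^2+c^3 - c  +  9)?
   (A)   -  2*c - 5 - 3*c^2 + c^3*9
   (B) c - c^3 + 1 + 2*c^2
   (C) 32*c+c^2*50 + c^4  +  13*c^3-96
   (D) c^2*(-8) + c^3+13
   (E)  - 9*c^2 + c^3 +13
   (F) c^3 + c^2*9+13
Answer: E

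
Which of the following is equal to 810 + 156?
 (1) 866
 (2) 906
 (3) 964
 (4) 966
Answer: 4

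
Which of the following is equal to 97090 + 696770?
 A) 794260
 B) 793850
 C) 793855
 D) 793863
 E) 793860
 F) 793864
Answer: E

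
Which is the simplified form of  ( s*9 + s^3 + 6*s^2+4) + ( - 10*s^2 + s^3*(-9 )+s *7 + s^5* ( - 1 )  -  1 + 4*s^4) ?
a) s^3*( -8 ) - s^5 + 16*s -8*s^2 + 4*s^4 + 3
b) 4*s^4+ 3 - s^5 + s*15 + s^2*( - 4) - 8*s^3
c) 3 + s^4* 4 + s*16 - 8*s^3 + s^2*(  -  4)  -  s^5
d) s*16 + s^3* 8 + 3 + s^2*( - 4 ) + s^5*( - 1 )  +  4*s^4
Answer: c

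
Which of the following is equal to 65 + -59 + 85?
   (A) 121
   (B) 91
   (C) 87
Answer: B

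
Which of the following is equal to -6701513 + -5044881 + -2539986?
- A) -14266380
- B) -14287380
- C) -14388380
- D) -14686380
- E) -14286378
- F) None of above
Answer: F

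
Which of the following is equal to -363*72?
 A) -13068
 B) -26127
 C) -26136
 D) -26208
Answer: C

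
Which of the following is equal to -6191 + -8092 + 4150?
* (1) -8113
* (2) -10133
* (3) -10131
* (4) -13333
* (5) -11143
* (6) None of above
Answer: 2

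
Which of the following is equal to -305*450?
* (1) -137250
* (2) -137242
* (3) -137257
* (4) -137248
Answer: 1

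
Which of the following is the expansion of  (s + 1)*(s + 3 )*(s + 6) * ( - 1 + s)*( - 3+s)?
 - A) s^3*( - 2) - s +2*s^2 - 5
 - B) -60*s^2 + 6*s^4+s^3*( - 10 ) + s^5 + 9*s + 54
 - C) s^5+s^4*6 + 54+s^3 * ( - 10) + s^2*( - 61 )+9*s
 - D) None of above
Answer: B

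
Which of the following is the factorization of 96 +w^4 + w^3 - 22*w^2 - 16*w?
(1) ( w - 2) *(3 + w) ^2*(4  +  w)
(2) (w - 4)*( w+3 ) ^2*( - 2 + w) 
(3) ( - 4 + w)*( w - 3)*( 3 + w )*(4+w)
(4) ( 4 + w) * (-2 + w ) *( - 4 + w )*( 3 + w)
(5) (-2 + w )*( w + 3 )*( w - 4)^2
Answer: 4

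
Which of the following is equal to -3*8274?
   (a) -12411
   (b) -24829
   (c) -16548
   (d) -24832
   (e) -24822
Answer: e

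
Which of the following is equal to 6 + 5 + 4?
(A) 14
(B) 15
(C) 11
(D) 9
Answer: B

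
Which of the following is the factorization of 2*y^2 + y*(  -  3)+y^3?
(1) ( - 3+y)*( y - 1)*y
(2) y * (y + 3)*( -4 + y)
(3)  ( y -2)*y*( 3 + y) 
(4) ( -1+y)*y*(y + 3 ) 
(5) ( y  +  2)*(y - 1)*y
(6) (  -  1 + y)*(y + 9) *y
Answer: 4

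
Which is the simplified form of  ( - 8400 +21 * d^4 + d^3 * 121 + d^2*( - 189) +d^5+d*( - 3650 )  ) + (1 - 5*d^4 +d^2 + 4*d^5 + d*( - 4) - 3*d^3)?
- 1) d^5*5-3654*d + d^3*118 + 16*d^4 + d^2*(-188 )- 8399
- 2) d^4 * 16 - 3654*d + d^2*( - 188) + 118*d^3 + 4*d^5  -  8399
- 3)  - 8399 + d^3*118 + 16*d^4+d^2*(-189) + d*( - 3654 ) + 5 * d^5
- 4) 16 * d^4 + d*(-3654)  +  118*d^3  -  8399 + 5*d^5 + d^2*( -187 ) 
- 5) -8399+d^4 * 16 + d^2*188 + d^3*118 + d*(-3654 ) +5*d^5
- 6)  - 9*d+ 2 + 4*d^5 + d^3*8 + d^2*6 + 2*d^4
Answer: 1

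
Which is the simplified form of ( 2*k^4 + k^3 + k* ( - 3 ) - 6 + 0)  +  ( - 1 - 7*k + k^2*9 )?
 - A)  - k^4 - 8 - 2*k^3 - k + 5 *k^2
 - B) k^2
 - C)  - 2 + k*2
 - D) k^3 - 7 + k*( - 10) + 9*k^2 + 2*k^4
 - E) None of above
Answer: D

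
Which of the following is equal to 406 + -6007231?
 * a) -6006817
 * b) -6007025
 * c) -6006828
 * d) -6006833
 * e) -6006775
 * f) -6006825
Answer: f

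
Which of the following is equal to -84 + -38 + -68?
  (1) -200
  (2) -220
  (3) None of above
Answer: 3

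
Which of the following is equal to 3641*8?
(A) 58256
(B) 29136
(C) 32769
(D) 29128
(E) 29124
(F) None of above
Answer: D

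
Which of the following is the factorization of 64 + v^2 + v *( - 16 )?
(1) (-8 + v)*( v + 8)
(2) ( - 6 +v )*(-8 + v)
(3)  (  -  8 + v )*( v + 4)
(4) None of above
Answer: 4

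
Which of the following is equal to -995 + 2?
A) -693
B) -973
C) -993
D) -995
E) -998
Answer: C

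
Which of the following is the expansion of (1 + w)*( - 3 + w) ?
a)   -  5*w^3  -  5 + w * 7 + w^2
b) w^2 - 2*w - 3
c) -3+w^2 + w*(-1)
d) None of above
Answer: b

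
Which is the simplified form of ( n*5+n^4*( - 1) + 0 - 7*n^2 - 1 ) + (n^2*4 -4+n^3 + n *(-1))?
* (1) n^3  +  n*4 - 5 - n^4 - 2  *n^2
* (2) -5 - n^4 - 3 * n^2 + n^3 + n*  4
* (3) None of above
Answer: 2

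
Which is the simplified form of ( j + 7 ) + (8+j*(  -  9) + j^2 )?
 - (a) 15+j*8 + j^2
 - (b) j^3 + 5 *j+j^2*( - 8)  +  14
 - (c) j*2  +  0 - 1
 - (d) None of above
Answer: d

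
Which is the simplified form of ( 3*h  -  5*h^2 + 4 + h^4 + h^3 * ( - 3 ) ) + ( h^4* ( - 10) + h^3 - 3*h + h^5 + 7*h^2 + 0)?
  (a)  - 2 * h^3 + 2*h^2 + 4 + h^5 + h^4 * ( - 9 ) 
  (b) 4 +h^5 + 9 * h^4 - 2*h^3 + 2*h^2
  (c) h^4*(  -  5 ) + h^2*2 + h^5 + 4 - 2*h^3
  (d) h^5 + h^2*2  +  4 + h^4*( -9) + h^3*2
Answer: a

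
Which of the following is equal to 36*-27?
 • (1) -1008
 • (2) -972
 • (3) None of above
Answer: 2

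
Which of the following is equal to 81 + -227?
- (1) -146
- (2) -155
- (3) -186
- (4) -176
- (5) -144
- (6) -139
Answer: 1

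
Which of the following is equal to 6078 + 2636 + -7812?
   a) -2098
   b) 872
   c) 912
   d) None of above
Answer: d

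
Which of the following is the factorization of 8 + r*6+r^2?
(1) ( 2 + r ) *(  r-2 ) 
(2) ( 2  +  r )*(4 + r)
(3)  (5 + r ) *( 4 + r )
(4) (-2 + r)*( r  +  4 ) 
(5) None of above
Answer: 2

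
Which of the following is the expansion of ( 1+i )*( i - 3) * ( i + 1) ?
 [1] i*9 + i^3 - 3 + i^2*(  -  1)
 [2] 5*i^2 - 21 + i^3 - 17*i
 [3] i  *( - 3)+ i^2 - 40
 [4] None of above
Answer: 4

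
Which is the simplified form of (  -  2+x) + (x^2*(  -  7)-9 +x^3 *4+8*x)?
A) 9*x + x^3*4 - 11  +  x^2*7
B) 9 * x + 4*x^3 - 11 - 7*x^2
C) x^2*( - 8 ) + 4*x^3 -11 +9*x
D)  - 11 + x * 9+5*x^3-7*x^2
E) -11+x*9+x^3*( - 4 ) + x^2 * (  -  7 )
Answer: B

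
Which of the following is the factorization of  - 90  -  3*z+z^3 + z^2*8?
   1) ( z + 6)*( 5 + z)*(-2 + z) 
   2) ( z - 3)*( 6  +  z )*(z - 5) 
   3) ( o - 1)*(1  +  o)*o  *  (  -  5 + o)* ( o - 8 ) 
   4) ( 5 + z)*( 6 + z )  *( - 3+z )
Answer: 4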